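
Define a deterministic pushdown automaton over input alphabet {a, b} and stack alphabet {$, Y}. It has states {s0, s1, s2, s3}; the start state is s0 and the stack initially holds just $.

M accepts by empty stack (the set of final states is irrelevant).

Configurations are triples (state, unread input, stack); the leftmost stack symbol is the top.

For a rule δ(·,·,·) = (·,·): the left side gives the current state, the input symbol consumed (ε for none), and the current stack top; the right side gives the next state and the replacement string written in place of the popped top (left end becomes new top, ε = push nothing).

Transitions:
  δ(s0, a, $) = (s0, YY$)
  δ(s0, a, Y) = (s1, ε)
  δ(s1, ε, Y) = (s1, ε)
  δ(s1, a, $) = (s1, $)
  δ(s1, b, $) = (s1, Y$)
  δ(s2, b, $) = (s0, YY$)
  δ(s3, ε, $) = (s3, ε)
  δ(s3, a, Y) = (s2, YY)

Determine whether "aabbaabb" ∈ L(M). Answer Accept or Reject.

Reject

(s0, aabbaabb, $)
  read a, top $: go to s0, push YY$ → (s0, abbaabb, YY$)
  read a, top Y: go to s1, push ε → (s1, bbaabb, Y$)
  ε-move, top Y: go to s1, push ε → (s1, bbaabb, $)
  read b, top $: go to s1, push Y$ → (s1, baabb, Y$)
  ε-move, top Y: go to s1, push ε → (s1, baabb, $)
  read b, top $: go to s1, push Y$ → (s1, aabb, Y$)
  ε-move, top Y: go to s1, push ε → (s1, aabb, $)
  read a, top $: go to s1, push $ → (s1, abb, $)
  read a, top $: go to s1, push $ → (s1, bb, $)
  read b, top $: go to s1, push Y$ → (s1, b, Y$)
  ε-move, top Y: go to s1, push ε → (s1, b, $)
  read b, top $: go to s1, push Y$ → (s1, ε, Y$)
  ε-move, top Y: go to s1, push ε → (s1, ε, $)
All input consumed; stack is $, not empty, and no further ε-move applies.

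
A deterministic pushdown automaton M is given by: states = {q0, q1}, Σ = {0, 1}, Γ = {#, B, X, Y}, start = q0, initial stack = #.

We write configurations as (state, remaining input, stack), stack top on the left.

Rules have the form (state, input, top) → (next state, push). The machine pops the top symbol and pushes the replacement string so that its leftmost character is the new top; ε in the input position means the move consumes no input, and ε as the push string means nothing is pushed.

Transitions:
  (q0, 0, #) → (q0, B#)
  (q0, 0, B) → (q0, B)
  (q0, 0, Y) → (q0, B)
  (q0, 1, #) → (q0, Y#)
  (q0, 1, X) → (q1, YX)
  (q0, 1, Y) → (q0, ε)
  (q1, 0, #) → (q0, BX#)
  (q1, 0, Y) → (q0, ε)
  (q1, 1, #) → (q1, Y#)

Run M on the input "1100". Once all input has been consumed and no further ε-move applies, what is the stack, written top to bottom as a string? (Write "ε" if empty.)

B#

(q0, 1100, #) ⊢ (q0, 100, Y#) ⊢ (q0, 00, #) ⊢ (q0, 0, B#) ⊢ (q0, ε, B#)
All input consumed in state q0 with stack B#.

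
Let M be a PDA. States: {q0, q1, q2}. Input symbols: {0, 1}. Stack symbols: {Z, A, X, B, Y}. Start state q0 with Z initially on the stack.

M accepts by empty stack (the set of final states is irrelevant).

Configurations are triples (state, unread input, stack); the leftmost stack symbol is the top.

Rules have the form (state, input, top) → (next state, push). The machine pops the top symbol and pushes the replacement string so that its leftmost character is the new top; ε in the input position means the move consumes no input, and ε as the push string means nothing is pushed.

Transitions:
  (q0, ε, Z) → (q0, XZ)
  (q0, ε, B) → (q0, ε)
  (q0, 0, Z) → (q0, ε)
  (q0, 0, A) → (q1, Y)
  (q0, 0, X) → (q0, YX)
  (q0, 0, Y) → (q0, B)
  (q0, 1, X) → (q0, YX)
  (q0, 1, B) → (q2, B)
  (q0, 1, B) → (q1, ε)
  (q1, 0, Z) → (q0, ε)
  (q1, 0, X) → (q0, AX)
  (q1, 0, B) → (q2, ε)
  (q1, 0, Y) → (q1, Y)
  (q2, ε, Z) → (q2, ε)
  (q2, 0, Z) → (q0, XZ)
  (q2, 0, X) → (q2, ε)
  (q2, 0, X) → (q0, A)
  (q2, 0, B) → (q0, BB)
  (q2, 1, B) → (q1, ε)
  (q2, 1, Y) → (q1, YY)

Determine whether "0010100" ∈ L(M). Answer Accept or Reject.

One accepting computation: (q0, 0010100, Z) ⊢ (q0, 0010100, XZ) ⊢ (q0, 010100, YXZ) ⊢ (q0, 10100, BXZ) ⊢ (q2, 0100, BXZ) ⊢ (q0, 100, BBXZ) ⊢ (q1, 00, BXZ) ⊢ (q2, 0, XZ) ⊢ (q2, ε, Z) ⊢ (q2, ε, ε)
All input consumed and the stack is empty.

Accept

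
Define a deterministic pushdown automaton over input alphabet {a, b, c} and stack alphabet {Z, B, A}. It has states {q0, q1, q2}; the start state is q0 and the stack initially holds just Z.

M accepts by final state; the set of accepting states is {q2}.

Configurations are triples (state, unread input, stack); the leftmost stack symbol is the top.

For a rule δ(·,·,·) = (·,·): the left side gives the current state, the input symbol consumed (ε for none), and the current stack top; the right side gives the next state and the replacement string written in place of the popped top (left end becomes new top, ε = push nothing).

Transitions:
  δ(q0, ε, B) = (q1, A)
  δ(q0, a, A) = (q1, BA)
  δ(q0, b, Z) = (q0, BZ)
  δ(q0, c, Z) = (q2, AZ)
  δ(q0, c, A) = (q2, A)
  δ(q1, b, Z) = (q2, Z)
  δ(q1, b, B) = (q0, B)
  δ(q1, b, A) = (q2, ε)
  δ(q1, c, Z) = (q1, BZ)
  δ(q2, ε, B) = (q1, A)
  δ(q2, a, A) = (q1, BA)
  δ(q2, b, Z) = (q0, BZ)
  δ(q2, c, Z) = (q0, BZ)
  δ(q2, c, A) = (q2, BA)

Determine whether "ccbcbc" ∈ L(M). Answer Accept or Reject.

(q0, ccbcbc, Z)
  read c, top Z: go to q2, push AZ → (q2, cbcbc, AZ)
  read c, top A: go to q2, push BA → (q2, bcbc, BAZ)
  ε-move, top B: go to q1, push A → (q1, bcbc, AAZ)
  read b, top A: go to q2, push ε → (q2, cbc, AZ)
  read c, top A: go to q2, push BA → (q2, bc, BAZ)
  ε-move, top B: go to q1, push A → (q1, bc, AAZ)
  read b, top A: go to q2, push ε → (q2, c, AZ)
  read c, top A: go to q2, push BA → (q2, ε, BAZ)
All input consumed; state q2 ∈ F.

Accept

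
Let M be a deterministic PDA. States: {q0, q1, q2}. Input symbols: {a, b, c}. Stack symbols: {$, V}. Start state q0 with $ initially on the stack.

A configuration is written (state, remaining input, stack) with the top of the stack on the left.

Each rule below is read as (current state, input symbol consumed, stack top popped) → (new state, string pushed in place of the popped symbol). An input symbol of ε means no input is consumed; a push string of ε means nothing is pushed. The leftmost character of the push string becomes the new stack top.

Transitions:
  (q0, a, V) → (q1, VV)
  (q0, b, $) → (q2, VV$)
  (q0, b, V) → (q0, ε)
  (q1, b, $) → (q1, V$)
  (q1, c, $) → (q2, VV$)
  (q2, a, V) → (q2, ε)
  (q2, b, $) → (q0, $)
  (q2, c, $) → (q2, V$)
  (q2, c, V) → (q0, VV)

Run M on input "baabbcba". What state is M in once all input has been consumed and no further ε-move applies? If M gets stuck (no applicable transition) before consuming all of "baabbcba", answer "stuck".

q1

(q0, baabbcba, $) ⊢ (q2, aabbcba, VV$) ⊢ (q2, abbcba, V$) ⊢ (q2, bbcba, $) ⊢ (q0, bcba, $) ⊢ (q2, cba, VV$) ⊢ (q0, ba, VVV$) ⊢ (q0, a, VV$) ⊢ (q1, ε, VVV$)
All input consumed; M is in state q1.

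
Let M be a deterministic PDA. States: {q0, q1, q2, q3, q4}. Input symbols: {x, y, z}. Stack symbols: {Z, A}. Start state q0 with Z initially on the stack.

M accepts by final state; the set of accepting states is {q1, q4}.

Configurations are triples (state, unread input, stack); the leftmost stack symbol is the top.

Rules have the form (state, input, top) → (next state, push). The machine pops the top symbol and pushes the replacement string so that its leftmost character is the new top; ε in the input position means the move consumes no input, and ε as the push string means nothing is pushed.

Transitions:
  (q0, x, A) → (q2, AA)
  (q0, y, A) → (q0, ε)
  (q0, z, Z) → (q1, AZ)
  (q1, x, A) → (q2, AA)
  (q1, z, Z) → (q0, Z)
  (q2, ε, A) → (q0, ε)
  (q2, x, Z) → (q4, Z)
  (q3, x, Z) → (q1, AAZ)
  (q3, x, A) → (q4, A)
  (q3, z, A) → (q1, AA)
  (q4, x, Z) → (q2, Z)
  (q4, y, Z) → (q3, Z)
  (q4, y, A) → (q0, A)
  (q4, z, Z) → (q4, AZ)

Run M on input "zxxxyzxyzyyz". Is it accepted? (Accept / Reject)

Reject

(q0, zxxxyzxyzyyz, Z)
  read z, top Z: go to q1, push AZ → (q1, xxxyzxyzyyz, AZ)
  read x, top A: go to q2, push AA → (q2, xxyzxyzyyz, AAZ)
  ε-move, top A: go to q0, push ε → (q0, xxyzxyzyyz, AZ)
  read x, top A: go to q2, push AA → (q2, xyzxyzyyz, AAZ)
  ε-move, top A: go to q0, push ε → (q0, xyzxyzyyz, AZ)
  read x, top A: go to q2, push AA → (q2, yzxyzyyz, AAZ)
  ε-move, top A: go to q0, push ε → (q0, yzxyzyyz, AZ)
  read y, top A: go to q0, push ε → (q0, zxyzyyz, Z)
  read z, top Z: go to q1, push AZ → (q1, xyzyyz, AZ)
  read x, top A: go to q2, push AA → (q2, yzyyz, AAZ)
  ε-move, top A: go to q0, push ε → (q0, yzyyz, AZ)
  read y, top A: go to q0, push ε → (q0, zyyz, Z)
  read z, top Z: go to q1, push AZ → (q1, yyz, AZ)
No transition applies at (q1, yyz, AZ); input not fully consumed.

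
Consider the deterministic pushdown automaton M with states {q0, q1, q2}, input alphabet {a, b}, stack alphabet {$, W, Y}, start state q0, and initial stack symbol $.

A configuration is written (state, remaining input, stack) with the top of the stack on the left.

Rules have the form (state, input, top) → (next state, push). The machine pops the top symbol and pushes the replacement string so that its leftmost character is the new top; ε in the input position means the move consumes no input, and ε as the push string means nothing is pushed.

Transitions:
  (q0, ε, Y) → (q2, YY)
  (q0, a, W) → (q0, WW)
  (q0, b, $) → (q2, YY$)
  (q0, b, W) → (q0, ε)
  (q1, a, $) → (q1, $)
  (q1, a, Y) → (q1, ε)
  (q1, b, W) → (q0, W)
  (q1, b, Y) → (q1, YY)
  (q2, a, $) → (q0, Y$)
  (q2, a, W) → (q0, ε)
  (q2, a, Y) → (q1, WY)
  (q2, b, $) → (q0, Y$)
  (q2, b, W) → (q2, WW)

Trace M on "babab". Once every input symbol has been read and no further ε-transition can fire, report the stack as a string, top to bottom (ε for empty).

WYY$

(q0, babab, $)
  read b, top $: go to q2, push YY$ → (q2, abab, YY$)
  read a, top Y: go to q1, push WY → (q1, bab, WYY$)
  read b, top W: go to q0, push W → (q0, ab, WYY$)
  read a, top W: go to q0, push WW → (q0, b, WWYY$)
  read b, top W: go to q0, push ε → (q0, ε, WYY$)
All input consumed in state q0 with stack WYY$.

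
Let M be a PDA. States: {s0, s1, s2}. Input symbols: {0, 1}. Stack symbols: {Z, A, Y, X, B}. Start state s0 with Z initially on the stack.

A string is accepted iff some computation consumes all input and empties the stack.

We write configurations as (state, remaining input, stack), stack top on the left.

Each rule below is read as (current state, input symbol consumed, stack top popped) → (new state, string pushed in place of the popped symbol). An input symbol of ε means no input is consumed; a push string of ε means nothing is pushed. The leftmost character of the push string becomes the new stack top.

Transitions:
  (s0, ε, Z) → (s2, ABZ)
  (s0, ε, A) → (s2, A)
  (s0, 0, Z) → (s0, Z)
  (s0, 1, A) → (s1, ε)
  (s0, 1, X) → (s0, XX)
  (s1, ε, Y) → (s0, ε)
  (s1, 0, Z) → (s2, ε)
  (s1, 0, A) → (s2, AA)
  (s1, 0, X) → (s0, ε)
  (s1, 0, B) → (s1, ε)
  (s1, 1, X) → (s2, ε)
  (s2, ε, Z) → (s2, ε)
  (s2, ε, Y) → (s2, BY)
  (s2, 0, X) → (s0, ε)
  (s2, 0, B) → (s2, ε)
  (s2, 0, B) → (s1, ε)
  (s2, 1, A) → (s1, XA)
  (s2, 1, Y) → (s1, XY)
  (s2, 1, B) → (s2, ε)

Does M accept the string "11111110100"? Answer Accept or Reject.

Accept

One accepting computation: (s0, 11111110100, Z) ⊢ (s2, 11111110100, ABZ) ⊢ (s1, 1111110100, XABZ) ⊢ (s2, 111110100, ABZ) ⊢ (s1, 11110100, XABZ) ⊢ (s2, 1110100, ABZ) ⊢ (s1, 110100, XABZ) ⊢ (s2, 10100, ABZ) ⊢ (s1, 0100, XABZ) ⊢ (s0, 100, ABZ) ⊢ (s1, 00, BZ) ⊢ (s1, 0, Z) ⊢ (s2, ε, ε)
All input consumed and the stack is empty.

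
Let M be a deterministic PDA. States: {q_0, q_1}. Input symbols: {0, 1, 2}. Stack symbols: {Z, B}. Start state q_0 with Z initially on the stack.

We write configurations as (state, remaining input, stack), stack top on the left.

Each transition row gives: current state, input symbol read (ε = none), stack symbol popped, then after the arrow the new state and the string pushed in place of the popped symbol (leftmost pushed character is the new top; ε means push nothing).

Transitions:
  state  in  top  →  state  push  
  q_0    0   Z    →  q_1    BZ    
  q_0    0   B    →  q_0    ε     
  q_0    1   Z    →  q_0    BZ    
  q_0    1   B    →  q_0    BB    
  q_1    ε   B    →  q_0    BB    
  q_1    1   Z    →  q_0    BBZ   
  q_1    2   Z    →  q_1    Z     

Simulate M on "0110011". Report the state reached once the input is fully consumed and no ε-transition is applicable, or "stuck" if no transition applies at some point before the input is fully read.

(q_0, 0110011, Z)
  read 0, top Z: go to q_1, push BZ → (q_1, 110011, BZ)
  ε-move, top B: go to q_0, push BB → (q_0, 110011, BBZ)
  read 1, top B: go to q_0, push BB → (q_0, 10011, BBBZ)
  read 1, top B: go to q_0, push BB → (q_0, 0011, BBBBZ)
  read 0, top B: go to q_0, push ε → (q_0, 011, BBBZ)
  read 0, top B: go to q_0, push ε → (q_0, 11, BBZ)
  read 1, top B: go to q_0, push BB → (q_0, 1, BBBZ)
  read 1, top B: go to q_0, push BB → (q_0, ε, BBBBZ)
All input consumed; M is in state q_0.

q_0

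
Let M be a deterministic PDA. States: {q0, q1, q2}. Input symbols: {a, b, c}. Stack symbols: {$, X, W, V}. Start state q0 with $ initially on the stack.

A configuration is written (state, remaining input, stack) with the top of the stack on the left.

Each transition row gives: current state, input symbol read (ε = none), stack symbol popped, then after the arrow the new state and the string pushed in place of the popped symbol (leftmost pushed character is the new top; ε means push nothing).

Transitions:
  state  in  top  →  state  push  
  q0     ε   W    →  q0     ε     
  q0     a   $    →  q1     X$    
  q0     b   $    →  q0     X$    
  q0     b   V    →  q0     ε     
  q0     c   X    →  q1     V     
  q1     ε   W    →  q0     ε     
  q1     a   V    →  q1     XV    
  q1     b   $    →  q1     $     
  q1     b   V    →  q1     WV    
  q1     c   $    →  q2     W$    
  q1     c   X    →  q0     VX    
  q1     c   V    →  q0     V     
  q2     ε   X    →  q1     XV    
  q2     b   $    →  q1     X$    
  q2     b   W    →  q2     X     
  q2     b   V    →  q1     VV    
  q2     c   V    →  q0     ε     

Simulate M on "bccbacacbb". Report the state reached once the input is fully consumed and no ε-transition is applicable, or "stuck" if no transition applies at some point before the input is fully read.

(q0, bccbacacbb, $) ⊢ (q0, ccbacacbb, X$) ⊢ (q1, cbacacbb, V$) ⊢ (q0, bacacbb, V$) ⊢ (q0, acacbb, $) ⊢ (q1, cacbb, X$) ⊢ (q0, acbb, VX$)
No transition for (q0, a, top V); M blocks with input acbb remaining.

stuck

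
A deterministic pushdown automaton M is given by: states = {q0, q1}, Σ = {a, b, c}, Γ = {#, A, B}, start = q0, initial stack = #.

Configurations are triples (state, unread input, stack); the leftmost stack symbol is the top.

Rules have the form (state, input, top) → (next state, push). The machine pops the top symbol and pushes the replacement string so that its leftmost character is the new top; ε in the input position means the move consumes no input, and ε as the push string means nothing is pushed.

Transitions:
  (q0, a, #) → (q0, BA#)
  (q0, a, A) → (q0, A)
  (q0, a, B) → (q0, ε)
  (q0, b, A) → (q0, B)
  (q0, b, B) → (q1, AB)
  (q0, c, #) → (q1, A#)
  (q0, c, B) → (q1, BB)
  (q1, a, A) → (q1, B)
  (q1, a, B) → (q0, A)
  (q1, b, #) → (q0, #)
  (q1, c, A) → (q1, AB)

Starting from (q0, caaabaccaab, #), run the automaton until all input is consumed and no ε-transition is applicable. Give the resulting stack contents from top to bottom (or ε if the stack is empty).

(q0, caaabaccaab, #)
  read c, top #: go to q1, push A# → (q1, aaabaccaab, A#)
  read a, top A: go to q1, push B → (q1, aabaccaab, B#)
  read a, top B: go to q0, push A → (q0, abaccaab, A#)
  read a, top A: go to q0, push A → (q0, baccaab, A#)
  read b, top A: go to q0, push B → (q0, accaab, B#)
  read a, top B: go to q0, push ε → (q0, ccaab, #)
  read c, top #: go to q1, push A# → (q1, caab, A#)
  read c, top A: go to q1, push AB → (q1, aab, AB#)
  read a, top A: go to q1, push B → (q1, ab, BB#)
  read a, top B: go to q0, push A → (q0, b, AB#)
  read b, top A: go to q0, push B → (q0, ε, BB#)
All input consumed in state q0 with stack BB#.

BB#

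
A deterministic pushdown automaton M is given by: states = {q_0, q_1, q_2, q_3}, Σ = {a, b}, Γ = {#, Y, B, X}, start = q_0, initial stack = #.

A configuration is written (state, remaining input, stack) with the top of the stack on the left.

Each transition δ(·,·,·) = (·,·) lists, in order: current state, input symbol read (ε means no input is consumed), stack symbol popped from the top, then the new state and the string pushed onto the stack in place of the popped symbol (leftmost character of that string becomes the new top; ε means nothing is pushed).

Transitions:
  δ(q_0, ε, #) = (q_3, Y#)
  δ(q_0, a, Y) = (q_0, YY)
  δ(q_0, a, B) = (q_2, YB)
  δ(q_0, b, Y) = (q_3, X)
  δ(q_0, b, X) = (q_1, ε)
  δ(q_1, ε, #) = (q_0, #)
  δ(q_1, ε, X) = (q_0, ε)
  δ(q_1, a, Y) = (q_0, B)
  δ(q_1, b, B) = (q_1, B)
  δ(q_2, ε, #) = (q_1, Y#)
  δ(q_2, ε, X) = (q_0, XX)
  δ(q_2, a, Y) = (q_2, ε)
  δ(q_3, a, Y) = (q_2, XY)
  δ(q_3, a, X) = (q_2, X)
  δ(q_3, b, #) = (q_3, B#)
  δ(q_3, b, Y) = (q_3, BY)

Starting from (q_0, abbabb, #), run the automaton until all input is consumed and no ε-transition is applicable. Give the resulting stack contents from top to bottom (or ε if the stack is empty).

BY#

(q_0, abbabb, #)
  ε-move, top #: go to q_3, push Y# → (q_3, abbabb, Y#)
  read a, top Y: go to q_2, push XY → (q_2, bbabb, XY#)
  ε-move, top X: go to q_0, push XX → (q_0, bbabb, XXY#)
  read b, top X: go to q_1, push ε → (q_1, babb, XY#)
  ε-move, top X: go to q_0, push ε → (q_0, babb, Y#)
  read b, top Y: go to q_3, push X → (q_3, abb, X#)
  read a, top X: go to q_2, push X → (q_2, bb, X#)
  ε-move, top X: go to q_0, push XX → (q_0, bb, XX#)
  read b, top X: go to q_1, push ε → (q_1, b, X#)
  ε-move, top X: go to q_0, push ε → (q_0, b, #)
  ε-move, top #: go to q_3, push Y# → (q_3, b, Y#)
  read b, top Y: go to q_3, push BY → (q_3, ε, BY#)
All input consumed in state q_3 with stack BY#.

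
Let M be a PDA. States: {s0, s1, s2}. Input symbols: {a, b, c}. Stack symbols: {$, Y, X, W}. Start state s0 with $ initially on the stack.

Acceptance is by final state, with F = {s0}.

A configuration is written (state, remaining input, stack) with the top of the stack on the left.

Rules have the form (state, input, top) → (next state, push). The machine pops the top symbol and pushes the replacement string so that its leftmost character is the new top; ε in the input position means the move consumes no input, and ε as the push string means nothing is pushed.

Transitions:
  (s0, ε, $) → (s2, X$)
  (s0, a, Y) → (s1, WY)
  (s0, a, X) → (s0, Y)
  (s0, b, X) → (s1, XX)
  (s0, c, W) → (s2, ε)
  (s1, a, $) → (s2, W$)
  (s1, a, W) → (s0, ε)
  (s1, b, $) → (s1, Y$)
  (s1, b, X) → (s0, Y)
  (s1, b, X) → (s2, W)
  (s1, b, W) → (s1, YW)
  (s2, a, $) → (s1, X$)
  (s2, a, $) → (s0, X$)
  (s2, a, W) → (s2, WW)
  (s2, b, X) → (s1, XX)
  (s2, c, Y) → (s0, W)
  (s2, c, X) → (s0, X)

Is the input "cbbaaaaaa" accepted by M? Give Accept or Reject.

One accepting computation: (s0, cbbaaaaaa, $) ⊢ (s2, cbbaaaaaa, X$) ⊢ (s0, bbaaaaaa, X$) ⊢ (s1, baaaaaa, XX$) ⊢ (s0, aaaaaa, YX$) ⊢ (s1, aaaaa, WYX$) ⊢ (s0, aaaa, YX$) ⊢ (s1, aaa, WYX$) ⊢ (s0, aa, YX$) ⊢ (s1, a, WYX$) ⊢ (s0, ε, YX$)
All input consumed and state s0 ∈ F.

Accept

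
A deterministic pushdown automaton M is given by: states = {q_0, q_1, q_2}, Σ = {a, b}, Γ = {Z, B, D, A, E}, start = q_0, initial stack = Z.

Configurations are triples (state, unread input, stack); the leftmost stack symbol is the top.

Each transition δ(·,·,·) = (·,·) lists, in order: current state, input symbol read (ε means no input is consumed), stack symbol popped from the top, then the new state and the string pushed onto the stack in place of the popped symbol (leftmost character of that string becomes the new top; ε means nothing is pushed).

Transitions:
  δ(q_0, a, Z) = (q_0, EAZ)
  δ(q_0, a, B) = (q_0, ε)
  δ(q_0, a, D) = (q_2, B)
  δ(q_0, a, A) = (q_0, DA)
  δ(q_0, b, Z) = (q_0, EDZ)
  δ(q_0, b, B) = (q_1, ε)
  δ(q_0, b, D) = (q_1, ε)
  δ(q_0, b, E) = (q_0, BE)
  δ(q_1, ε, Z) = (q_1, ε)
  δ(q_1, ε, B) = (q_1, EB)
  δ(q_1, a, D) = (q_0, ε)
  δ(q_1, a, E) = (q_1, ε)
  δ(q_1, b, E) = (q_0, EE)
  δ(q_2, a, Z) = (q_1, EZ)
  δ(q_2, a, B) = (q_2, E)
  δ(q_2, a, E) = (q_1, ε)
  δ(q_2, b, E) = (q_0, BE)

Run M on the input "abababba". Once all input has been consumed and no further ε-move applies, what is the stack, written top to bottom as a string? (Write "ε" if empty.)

AZ

(q_0, abababba, Z)
  read a, top Z: go to q_0, push EAZ → (q_0, bababba, EAZ)
  read b, top E: go to q_0, push BE → (q_0, ababba, BEAZ)
  read a, top B: go to q_0, push ε → (q_0, babba, EAZ)
  read b, top E: go to q_0, push BE → (q_0, abba, BEAZ)
  read a, top B: go to q_0, push ε → (q_0, bba, EAZ)
  read b, top E: go to q_0, push BE → (q_0, ba, BEAZ)
  read b, top B: go to q_1, push ε → (q_1, a, EAZ)
  read a, top E: go to q_1, push ε → (q_1, ε, AZ)
All input consumed in state q_1 with stack AZ.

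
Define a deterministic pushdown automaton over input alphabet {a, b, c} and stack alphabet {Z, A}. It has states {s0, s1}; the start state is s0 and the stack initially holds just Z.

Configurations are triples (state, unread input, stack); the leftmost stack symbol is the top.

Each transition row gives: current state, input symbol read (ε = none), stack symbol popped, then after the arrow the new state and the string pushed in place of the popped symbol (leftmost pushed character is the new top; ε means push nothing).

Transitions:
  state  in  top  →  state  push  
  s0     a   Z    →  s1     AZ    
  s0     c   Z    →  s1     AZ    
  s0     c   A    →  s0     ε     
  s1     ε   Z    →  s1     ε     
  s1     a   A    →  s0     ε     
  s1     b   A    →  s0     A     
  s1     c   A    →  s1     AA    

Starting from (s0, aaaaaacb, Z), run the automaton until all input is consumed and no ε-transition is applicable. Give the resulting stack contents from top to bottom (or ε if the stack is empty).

AZ

(s0, aaaaaacb, Z)
  read a, top Z: go to s1, push AZ → (s1, aaaaacb, AZ)
  read a, top A: go to s0, push ε → (s0, aaaacb, Z)
  read a, top Z: go to s1, push AZ → (s1, aaacb, AZ)
  read a, top A: go to s0, push ε → (s0, aacb, Z)
  read a, top Z: go to s1, push AZ → (s1, acb, AZ)
  read a, top A: go to s0, push ε → (s0, cb, Z)
  read c, top Z: go to s1, push AZ → (s1, b, AZ)
  read b, top A: go to s0, push A → (s0, ε, AZ)
All input consumed in state s0 with stack AZ.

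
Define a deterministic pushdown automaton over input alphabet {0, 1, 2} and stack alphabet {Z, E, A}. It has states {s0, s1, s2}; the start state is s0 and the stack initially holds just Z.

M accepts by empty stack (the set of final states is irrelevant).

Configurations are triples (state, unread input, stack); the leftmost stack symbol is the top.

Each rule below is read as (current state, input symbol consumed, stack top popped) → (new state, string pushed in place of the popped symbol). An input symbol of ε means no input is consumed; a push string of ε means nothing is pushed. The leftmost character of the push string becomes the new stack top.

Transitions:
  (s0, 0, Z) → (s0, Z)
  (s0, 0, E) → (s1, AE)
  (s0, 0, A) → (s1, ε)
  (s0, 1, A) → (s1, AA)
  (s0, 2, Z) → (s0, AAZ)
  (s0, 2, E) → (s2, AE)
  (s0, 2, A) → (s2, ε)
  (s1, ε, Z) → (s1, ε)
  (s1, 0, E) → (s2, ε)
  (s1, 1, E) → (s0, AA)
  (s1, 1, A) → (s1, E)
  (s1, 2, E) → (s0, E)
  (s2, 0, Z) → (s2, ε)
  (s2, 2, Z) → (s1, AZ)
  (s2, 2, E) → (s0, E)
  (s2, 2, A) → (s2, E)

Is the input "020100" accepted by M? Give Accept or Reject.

(s0, 020100, Z)
  read 0, top Z: go to s0, push Z → (s0, 20100, Z)
  read 2, top Z: go to s0, push AAZ → (s0, 0100, AAZ)
  read 0, top A: go to s1, push ε → (s1, 100, AZ)
  read 1, top A: go to s1, push E → (s1, 00, EZ)
  read 0, top E: go to s2, push ε → (s2, 0, Z)
  read 0, top Z: go to s2, push ε → (s2, ε, ε)
All input consumed and the stack is empty.

Accept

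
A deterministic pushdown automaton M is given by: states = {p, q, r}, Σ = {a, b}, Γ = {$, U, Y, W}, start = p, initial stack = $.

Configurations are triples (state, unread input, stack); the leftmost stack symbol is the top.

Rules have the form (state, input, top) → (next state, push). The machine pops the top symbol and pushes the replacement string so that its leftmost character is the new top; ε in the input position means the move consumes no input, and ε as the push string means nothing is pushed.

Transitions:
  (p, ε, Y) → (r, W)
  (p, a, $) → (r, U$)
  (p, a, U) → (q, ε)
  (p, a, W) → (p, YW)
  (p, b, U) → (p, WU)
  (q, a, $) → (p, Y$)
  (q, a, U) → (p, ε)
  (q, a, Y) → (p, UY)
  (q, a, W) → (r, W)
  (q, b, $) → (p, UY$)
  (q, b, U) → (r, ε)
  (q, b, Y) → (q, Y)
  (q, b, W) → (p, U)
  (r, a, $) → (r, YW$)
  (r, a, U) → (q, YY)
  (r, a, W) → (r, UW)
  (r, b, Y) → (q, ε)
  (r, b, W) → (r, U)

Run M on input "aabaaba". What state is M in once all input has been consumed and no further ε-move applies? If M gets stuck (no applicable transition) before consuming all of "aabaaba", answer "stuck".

p

(p, aabaaba, $)
  read a, top $: go to r, push U$ → (r, abaaba, U$)
  read a, top U: go to q, push YY → (q, baaba, YY$)
  read b, top Y: go to q, push Y → (q, aaba, YY$)
  read a, top Y: go to p, push UY → (p, aba, UYY$)
  read a, top U: go to q, push ε → (q, ba, YY$)
  read b, top Y: go to q, push Y → (q, a, YY$)
  read a, top Y: go to p, push UY → (p, ε, UYY$)
All input consumed; M is in state p.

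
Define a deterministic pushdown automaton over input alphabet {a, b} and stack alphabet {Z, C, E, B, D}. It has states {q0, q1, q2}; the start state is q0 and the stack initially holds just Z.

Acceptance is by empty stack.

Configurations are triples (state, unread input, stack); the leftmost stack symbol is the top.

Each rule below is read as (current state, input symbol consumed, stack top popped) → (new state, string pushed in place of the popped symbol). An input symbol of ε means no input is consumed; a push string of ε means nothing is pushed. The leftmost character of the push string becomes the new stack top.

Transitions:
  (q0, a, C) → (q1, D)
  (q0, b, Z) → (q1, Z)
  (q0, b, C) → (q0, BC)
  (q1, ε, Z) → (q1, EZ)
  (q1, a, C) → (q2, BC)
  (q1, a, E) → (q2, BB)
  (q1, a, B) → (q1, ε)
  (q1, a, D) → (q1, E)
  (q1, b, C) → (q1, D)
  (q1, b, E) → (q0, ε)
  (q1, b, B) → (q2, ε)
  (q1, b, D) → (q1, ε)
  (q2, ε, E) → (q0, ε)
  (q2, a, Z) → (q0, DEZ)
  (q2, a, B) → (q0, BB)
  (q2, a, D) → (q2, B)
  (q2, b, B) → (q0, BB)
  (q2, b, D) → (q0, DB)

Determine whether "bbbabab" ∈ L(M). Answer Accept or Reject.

(q0, bbbabab, Z) ⊢ (q1, bbabab, Z) ⊢ (q1, bbabab, EZ) ⊢ (q0, babab, Z) ⊢ (q1, abab, Z) ⊢ (q1, abab, EZ) ⊢ (q2, bab, BBZ) ⊢ (q0, ab, BBBZ)
No transition applies at (q0, ab, BBBZ); input not fully consumed.

Reject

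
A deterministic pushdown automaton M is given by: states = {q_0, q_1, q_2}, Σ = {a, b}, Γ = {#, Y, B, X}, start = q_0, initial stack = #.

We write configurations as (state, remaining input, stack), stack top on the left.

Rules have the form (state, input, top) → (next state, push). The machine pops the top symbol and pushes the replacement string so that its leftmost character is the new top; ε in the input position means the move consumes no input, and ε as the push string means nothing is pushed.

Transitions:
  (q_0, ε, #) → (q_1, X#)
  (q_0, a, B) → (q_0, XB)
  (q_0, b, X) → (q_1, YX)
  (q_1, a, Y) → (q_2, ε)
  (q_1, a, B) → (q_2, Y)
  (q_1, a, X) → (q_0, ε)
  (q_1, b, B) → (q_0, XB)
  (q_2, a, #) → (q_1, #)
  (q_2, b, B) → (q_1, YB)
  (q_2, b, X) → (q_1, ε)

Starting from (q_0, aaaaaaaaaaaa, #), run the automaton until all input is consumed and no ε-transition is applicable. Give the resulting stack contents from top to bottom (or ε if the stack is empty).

X#

(q_0, aaaaaaaaaaaa, #) ⊢ (q_1, aaaaaaaaaaaa, X#) ⊢ (q_0, aaaaaaaaaaa, #) ⊢ (q_1, aaaaaaaaaaa, X#) ⊢ (q_0, aaaaaaaaaa, #) ⊢ (q_1, aaaaaaaaaa, X#) ⊢ (q_0, aaaaaaaaa, #) ⊢ (q_1, aaaaaaaaa, X#) ⊢ (q_0, aaaaaaaa, #) ⊢ (q_1, aaaaaaaa, X#) ⊢ (q_0, aaaaaaa, #) ⊢ (q_1, aaaaaaa, X#) ⊢ (q_0, aaaaaa, #) ⊢ (q_1, aaaaaa, X#) ⊢ (q_0, aaaaa, #) ⊢ (q_1, aaaaa, X#) ⊢ (q_0, aaaa, #) ⊢ (q_1, aaaa, X#) ⊢ (q_0, aaa, #) ⊢ (q_1, aaa, X#) ⊢ (q_0, aa, #) ⊢ (q_1, aa, X#) ⊢ (q_0, a, #) ⊢ (q_1, a, X#) ⊢ (q_0, ε, #) ⊢ (q_1, ε, X#)
All input consumed in state q_1 with stack X#.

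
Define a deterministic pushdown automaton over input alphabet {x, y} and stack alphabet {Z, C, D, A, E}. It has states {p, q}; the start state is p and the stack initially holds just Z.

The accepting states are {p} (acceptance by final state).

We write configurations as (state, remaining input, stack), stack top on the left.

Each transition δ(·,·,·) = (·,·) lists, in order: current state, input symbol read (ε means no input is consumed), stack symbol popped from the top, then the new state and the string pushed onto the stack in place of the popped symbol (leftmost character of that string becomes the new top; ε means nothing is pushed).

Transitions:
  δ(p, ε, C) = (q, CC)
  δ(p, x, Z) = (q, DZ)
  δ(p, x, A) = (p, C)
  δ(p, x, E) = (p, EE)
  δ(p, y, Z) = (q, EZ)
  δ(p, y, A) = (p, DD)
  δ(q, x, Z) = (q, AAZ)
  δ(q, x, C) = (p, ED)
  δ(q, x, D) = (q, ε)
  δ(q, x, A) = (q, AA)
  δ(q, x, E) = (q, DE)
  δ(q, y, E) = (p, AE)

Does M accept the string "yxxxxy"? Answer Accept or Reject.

Accept

(p, yxxxxy, Z) ⊢ (q, xxxxy, EZ) ⊢ (q, xxxy, DEZ) ⊢ (q, xxy, EZ) ⊢ (q, xy, DEZ) ⊢ (q, y, EZ) ⊢ (p, ε, AEZ)
All input consumed; state p ∈ F.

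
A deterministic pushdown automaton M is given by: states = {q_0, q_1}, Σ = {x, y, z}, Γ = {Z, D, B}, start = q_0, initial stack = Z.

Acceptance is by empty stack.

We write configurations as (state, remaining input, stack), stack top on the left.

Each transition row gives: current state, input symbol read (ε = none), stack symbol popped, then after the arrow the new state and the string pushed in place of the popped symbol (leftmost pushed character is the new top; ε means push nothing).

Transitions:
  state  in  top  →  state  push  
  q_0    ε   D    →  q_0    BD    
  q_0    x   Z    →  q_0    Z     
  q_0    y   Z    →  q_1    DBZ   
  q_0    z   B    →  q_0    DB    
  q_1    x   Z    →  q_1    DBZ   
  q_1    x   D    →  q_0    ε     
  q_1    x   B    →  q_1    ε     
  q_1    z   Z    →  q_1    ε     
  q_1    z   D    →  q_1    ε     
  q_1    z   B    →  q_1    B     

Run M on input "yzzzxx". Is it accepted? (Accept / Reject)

(q_0, yzzzxx, Z)
  read y, top Z: go to q_1, push DBZ → (q_1, zzzxx, DBZ)
  read z, top D: go to q_1, push ε → (q_1, zzxx, BZ)
  read z, top B: go to q_1, push B → (q_1, zxx, BZ)
  read z, top B: go to q_1, push B → (q_1, xx, BZ)
  read x, top B: go to q_1, push ε → (q_1, x, Z)
  read x, top Z: go to q_1, push DBZ → (q_1, ε, DBZ)
All input consumed; stack is DBZ, not empty, and no further ε-move applies.

Reject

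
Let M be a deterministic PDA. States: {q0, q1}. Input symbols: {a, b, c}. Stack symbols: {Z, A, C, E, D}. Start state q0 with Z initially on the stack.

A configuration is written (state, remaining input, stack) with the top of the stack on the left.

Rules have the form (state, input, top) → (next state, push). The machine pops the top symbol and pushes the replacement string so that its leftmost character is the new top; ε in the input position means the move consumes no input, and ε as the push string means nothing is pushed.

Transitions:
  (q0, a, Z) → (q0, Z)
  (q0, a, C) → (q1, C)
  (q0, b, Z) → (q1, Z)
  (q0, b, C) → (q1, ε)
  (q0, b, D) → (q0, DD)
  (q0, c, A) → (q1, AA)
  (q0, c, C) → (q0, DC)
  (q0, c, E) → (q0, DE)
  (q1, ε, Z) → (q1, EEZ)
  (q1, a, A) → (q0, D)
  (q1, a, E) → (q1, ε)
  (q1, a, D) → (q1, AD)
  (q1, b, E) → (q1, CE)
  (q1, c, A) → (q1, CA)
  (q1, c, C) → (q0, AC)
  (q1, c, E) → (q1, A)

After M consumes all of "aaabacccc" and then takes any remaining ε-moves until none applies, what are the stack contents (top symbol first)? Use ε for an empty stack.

AACAZ

(q0, aaabacccc, Z)
  read a, top Z: go to q0, push Z → (q0, aabacccc, Z)
  read a, top Z: go to q0, push Z → (q0, abacccc, Z)
  read a, top Z: go to q0, push Z → (q0, bacccc, Z)
  read b, top Z: go to q1, push Z → (q1, acccc, Z)
  ε-move, top Z: go to q1, push EEZ → (q1, acccc, EEZ)
  read a, top E: go to q1, push ε → (q1, cccc, EZ)
  read c, top E: go to q1, push A → (q1, ccc, AZ)
  read c, top A: go to q1, push CA → (q1, cc, CAZ)
  read c, top C: go to q0, push AC → (q0, c, ACAZ)
  read c, top A: go to q1, push AA → (q1, ε, AACAZ)
All input consumed in state q1 with stack AACAZ.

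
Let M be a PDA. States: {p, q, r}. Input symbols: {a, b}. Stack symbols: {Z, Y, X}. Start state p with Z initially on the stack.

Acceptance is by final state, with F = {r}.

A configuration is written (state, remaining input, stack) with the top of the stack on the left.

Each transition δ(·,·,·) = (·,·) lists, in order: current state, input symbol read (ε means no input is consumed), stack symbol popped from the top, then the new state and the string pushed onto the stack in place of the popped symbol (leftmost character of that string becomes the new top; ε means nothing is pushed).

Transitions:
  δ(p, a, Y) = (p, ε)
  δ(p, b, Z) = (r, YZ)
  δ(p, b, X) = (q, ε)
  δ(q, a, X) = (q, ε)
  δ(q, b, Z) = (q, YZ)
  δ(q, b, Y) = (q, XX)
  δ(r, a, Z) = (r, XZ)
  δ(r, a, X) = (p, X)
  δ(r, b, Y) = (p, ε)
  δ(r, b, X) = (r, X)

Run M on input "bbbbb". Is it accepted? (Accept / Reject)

Accept

One accepting computation: (p, bbbbb, Z) ⊢ (r, bbbb, YZ) ⊢ (p, bbb, Z) ⊢ (r, bb, YZ) ⊢ (p, b, Z) ⊢ (r, ε, YZ)
All input consumed and state r ∈ F.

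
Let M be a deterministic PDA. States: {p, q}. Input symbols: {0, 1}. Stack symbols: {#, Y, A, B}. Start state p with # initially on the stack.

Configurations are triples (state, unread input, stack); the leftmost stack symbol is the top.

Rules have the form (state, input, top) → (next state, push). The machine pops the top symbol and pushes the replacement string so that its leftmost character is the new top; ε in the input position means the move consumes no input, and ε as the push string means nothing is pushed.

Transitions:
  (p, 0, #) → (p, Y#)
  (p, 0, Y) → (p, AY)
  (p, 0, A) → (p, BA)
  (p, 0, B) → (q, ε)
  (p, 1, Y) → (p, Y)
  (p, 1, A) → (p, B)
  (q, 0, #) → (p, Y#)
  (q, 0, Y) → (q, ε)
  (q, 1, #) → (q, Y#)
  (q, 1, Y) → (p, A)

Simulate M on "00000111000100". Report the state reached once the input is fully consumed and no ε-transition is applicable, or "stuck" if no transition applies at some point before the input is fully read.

stuck

(p, 00000111000100, #)
  read 0, top #: go to p, push Y# → (p, 0000111000100, Y#)
  read 0, top Y: go to p, push AY → (p, 000111000100, AY#)
  read 0, top A: go to p, push BA → (p, 00111000100, BAY#)
  read 0, top B: go to q, push ε → (q, 0111000100, AY#)
No transition for (q, 0, top A); M blocks with input 0111000100 remaining.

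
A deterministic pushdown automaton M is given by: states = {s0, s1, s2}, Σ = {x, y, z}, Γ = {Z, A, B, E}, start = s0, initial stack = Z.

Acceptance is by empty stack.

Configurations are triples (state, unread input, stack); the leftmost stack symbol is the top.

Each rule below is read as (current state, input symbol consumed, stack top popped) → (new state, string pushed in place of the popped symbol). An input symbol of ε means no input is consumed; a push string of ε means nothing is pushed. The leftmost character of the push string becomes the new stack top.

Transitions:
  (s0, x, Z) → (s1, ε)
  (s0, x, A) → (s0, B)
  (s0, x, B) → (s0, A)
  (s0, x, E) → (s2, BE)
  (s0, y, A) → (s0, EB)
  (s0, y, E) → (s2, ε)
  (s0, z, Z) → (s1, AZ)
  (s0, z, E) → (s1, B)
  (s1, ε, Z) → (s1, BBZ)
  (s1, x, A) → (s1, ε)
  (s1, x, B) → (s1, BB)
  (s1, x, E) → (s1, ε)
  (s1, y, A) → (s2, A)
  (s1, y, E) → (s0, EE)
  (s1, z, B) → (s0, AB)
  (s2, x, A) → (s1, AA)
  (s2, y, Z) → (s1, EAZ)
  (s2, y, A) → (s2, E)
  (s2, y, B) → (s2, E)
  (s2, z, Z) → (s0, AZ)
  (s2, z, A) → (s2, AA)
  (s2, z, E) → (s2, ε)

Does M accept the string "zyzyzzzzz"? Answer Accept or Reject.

Reject

(s0, zyzyzzzzz, Z) ⊢ (s1, yzyzzzzz, AZ) ⊢ (s2, zyzzzzz, AZ) ⊢ (s2, yzzzzz, AAZ) ⊢ (s2, zzzzz, EAZ) ⊢ (s2, zzzz, AZ) ⊢ (s2, zzz, AAZ) ⊢ (s2, zz, AAAZ) ⊢ (s2, z, AAAAZ) ⊢ (s2, ε, AAAAAZ)
All input consumed; stack is AAAAAZ, not empty, and no further ε-move applies.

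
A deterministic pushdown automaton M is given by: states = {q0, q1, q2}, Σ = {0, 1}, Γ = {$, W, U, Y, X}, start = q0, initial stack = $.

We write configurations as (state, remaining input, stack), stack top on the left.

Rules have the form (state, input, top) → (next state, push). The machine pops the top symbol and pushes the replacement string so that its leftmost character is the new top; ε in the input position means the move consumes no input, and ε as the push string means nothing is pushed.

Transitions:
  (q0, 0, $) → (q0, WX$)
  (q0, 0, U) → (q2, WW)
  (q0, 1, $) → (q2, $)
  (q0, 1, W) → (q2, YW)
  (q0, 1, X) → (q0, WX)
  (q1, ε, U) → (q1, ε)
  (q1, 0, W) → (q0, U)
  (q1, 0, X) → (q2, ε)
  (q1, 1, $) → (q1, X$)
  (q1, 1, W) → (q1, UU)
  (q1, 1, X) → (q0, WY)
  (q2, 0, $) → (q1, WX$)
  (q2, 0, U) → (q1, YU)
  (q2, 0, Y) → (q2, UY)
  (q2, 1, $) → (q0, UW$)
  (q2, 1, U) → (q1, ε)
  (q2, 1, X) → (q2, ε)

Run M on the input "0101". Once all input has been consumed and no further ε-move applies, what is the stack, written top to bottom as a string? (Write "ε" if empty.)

(q0, 0101, $)
  read 0, top $: go to q0, push WX$ → (q0, 101, WX$)
  read 1, top W: go to q2, push YW → (q2, 01, YWX$)
  read 0, top Y: go to q2, push UY → (q2, 1, UYWX$)
  read 1, top U: go to q1, push ε → (q1, ε, YWX$)
All input consumed in state q1 with stack YWX$.

YWX$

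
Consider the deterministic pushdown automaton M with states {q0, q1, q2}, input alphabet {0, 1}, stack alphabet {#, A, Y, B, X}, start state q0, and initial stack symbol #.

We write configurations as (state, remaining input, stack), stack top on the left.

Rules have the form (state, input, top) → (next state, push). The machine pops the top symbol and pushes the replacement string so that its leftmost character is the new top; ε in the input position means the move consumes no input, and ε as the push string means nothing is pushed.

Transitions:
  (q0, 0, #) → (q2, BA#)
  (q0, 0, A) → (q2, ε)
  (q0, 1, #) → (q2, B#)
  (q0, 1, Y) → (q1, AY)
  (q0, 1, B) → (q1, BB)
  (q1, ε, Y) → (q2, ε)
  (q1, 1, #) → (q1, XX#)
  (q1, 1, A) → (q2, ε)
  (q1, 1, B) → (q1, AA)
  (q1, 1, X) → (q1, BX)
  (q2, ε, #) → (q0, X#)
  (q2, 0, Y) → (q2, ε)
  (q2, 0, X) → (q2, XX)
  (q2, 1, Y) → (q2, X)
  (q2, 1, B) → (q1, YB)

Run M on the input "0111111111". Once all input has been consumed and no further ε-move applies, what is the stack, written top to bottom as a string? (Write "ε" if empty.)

(q0, 0111111111, #) ⊢ (q2, 111111111, BA#) ⊢ (q1, 11111111, YBA#) ⊢ (q2, 11111111, BA#) ⊢ (q1, 1111111, YBA#) ⊢ (q2, 1111111, BA#) ⊢ (q1, 111111, YBA#) ⊢ (q2, 111111, BA#) ⊢ (q1, 11111, YBA#) ⊢ (q2, 11111, BA#) ⊢ (q1, 1111, YBA#) ⊢ (q2, 1111, BA#) ⊢ (q1, 111, YBA#) ⊢ (q2, 111, BA#) ⊢ (q1, 11, YBA#) ⊢ (q2, 11, BA#) ⊢ (q1, 1, YBA#) ⊢ (q2, 1, BA#) ⊢ (q1, ε, YBA#) ⊢ (q2, ε, BA#)
All input consumed in state q2 with stack BA#.

BA#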